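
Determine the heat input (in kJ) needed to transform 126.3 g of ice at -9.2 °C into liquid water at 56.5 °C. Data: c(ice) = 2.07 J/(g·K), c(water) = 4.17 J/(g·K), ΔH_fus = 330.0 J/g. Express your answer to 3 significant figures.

q1 (heat ice -9.2→0.0 °C): 126.3 × 2.07 × 9.2 = 2405 J
q2 (melt at 0 °C): 126.3 × 330.0 = 41679 J
q3 (heat water 0.0→56.5 °C): 126.3 × 4.17 × 56.5 = 29757 J
Total: 2405 + 41679 + 29757 = 73841 J = 73.8 kJ

q = 73.8 kJ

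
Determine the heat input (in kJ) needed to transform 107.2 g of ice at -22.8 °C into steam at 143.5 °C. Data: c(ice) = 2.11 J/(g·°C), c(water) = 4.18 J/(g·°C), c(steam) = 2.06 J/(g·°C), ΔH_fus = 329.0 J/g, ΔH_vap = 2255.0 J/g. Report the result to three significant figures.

q = 337 kJ

q1 (heat ice -22.8→0.0 °C): 107.2 × 2.11 × 22.8 = 5157 J
q2 (melt at 0 °C): 107.2 × 329.0 = 35269 J
q3 (heat water 0.0→100.0 °C): 107.2 × 4.18 × 100.0 = 44810 J
q4 (vaporize at 100 °C): 107.2 × 2255.0 = 241736 J
q5 (heat steam 100.0→143.5 °C): 107.2 × 2.06 × 43.5 = 9606 J
Total: 5157 + 35269 + 44810 + 241736 + 9606 = 336578 J = 337 kJ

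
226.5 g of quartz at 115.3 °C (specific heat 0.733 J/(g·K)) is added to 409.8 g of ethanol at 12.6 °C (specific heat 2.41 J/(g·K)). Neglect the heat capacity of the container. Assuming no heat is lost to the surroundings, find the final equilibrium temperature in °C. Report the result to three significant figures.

Heat lost by quartz = heat gained by ethanol.
(226.5)(0.733)(115.3 − T) = (409.8)(2.41)(T − 12.6)
166.0245 (115.3 − T) = 987.618 (T − 12.6)
19143 − 166.0245 T = 987.618 T − 12444
31587 = 1153.6425 T
T = 27.38 °C

T_f = 27.4 °C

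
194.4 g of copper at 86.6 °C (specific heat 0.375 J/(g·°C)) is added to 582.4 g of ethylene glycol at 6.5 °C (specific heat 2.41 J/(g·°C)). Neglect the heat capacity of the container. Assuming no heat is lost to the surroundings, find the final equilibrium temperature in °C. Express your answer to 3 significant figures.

Heat lost by copper = heat gained by ethylene glycol.
(194.4)(0.375)(86.6 − T) = (582.4)(2.41)(T − 6.5)
72.9 (86.6 − T) = 1403.584 (T − 6.5)
6313.1 − 72.9 T = 1403.584 T − 9123.3
15436.4 = 1476.484 T
T = 10.45 °C

T_f = 10.5 °C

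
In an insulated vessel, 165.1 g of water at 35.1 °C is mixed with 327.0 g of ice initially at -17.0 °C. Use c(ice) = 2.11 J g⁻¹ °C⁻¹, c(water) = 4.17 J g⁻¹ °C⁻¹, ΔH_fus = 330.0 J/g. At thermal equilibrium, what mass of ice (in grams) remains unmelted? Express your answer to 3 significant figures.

m_ice remaining = 289 g

Heat to warm all ice to 0 °C: 327.0×2.11×17.0 = 11729 J
Heat released by water cooling to 0 °C: 165.1×4.17×35.1 = 24165 J
24165 J < 11729 + 327.0×330.0 = 119639 J, so not all ice melts; final T = 0 °C.
Heat left for melting: 24165 − 11729 = 12436 J
Mass melted = 12436 / 330.0 = 37.68 g
Ice remaining = 327.0 − 37.68 = 289.32 g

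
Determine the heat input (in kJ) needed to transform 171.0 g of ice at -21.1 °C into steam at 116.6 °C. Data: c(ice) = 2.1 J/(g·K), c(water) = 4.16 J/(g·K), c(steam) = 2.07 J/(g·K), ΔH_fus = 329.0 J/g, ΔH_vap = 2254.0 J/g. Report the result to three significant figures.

q1 (heat ice -21.1→0.0 °C): 171.0 × 2.1 × 21.1 = 7577 J
q2 (melt at 0 °C): 171.0 × 329.0 = 56259 J
q3 (heat water 0.0→100.0 °C): 171.0 × 4.16 × 100.0 = 71136 J
q4 (vaporize at 100 °C): 171.0 × 2254.0 = 385434 J
q5 (heat steam 100.0→116.6 °C): 171.0 × 2.07 × 16.6 = 5876 J
Total: 7577 + 56259 + 71136 + 385434 + 5876 = 526282 J = 526 kJ

q = 526 kJ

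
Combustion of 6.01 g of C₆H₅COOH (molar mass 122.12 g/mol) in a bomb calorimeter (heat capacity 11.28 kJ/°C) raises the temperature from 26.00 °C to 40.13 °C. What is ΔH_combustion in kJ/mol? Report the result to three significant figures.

ΔH = -3240 kJ/mol

ΔT = 40.13 − 26.00 = 14.13 °C
q_cal = C_cal × ΔT = 11.28 × 14.13 = 159.3864 kJ
n = 6.01 / 122.12 = 0.04921 mol
q_rxn = −q_cal = -159.3864 kJ
ΔH = -159.3864 / 0.04921 = -3239 kJ/mol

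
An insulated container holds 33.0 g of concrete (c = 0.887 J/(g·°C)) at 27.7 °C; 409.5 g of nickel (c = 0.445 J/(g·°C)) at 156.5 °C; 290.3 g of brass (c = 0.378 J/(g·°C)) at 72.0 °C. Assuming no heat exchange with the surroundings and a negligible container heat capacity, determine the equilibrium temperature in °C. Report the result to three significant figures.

Σ mᵢcᵢ(T − Tᵢ) = 0  ⇒  T = Σ mᵢcᵢTᵢ / Σ mᵢcᵢ
Σ mᵢcᵢ = 33.0×0.887 + 409.5×0.445 + 290.3×0.378 = 321.2319
Σ mᵢcᵢTᵢ = 29.271×27.7 + 182.2275×156.5 + 109.7334×72.0 = 37230
T = 37230 / 321.2319 = 115.9 °C

T_f = 116 °C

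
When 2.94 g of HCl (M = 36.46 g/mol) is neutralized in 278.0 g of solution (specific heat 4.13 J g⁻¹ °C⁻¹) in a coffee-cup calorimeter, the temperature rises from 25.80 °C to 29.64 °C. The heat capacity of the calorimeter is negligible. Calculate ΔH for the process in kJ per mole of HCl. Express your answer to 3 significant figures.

|ΔT| = |29.64 − 25.80| = 3.84 °C
|q_surr| = (278.0 × 4.13) × 3.84 = 1148.14 × 3.84 = 4409 J
n(HCl) = 2.94 / 36.46 = 0.08064 mol
Temperature rose, so q_rxn = −|q_surr| = -4.409 kJ
ΔH = q_rxn / n = -54.68 kJ/mol

ΔH = -54.7 kJ/mol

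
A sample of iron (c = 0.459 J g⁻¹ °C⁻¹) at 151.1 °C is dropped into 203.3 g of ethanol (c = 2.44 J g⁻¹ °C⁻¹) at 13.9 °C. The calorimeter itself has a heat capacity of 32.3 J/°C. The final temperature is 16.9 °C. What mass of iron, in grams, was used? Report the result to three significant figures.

m = 25.7 g

q_gained = (203.3 × 2.44 + 32.3) × (16.9 − 13.9) = 1585 J
q_lost = m × 0.459 × (151.1 − 16.9) = 61.5978 m
m = 1585 / 61.5978 = 25.7 g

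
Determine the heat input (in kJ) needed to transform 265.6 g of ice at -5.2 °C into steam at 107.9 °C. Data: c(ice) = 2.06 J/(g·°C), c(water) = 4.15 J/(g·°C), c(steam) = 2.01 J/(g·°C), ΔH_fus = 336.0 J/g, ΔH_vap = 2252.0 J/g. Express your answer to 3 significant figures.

q = 805 kJ

q1 (heat ice -5.2→0.0 °C): 265.6 × 2.06 × 5.2 = 2845 J
q2 (melt at 0 °C): 265.6 × 336.0 = 89242 J
q3 (heat water 0.0→100.0 °C): 265.6 × 4.15 × 100.0 = 110224 J
q4 (vaporize at 100 °C): 265.6 × 2252.0 = 598131 J
q5 (heat steam 100.0→107.9 °C): 265.6 × 2.01 × 7.9 = 4217 J
Total: 2845 + 89242 + 110224 + 598131 + 4217 = 804659 J = 805 kJ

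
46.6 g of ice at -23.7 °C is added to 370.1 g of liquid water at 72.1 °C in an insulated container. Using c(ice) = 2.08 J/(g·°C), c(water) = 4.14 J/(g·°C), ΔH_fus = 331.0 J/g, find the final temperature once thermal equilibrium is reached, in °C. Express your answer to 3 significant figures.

T_f = 53.8 °C

Heat to bring ice to 0 °C and melt it: q₁ = 46.6×2.08×23.7 + 46.6×331.0 = 17722 J
Heat the water can supply cooling to 0 °C: 370.1×4.14×72.1 = 110473 J > q₁, so all ice melts.
Energy balance: 370.1×4.14×(72.1 − T) = 17722 + 46.6×4.14×(T − 0)
1532.214(72.1 − T) = 17722 + 192.924 T
110473 − 17722 = 1725.138 T
T = 92751 / 1725.138 = 53.76 °C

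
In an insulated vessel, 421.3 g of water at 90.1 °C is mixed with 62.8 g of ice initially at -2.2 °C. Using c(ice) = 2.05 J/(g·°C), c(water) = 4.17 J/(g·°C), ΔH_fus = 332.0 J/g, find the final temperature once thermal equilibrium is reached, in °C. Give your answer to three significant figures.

Heat to bring ice to 0 °C and melt it: q₁ = 62.8×2.05×2.2 + 62.8×332.0 = 21133 J
Heat the water can supply cooling to 0 °C: 421.3×4.17×90.1 = 158290 J > q₁, so all ice melts.
Energy balance: 421.3×4.17×(90.1 − T) = 21133 + 62.8×4.17×(T − 0)
1756.821(90.1 − T) = 21133 + 261.876 T
158290 − 21133 = 2018.697 T
T = 137157 / 2018.697 = 67.94 °C

T_f = 67.9 °C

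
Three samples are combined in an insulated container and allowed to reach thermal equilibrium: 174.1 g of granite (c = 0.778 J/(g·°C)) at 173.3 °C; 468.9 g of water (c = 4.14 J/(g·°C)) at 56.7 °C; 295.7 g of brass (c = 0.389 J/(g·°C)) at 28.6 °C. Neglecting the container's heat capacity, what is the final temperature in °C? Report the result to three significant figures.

Σ mᵢcᵢ(T − Tᵢ) = 0  ⇒  T = Σ mᵢcᵢTᵢ / Σ mᵢcᵢ
Σ mᵢcᵢ = 174.1×0.778 + 468.9×4.14 + 295.7×0.389 = 2191.7231
Σ mᵢcᵢTᵢ = 135.4498×173.3 + 1941.246×56.7 + 115.0273×28.6 = 136830
T = 136830 / 2191.7231 = 62.43 °C

T_f = 62.4 °C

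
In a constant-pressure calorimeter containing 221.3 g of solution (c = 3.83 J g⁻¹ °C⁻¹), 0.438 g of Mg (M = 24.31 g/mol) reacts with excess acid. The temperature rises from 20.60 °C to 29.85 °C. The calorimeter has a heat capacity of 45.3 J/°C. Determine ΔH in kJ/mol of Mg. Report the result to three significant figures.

ΔH = -458 kJ/mol

|ΔT| = |29.85 − 20.60| = 9.25 °C
|q_surr| = (221.3 × 3.83 + 45.3) × 9.25 = 892.879 × 9.25 = 8259 J
n(Mg) = 0.438 / 24.31 = 0.01802 mol
Temperature rose, so q_rxn = −|q_surr| = -8.259 kJ
ΔH = q_rxn / n = -458.3 kJ/mol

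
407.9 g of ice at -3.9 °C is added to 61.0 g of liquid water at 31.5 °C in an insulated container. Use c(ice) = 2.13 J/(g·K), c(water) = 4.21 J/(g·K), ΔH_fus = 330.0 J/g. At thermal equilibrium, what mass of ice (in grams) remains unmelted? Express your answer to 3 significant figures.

Heat to warm all ice to 0 °C: 407.9×2.13×3.9 = 3388.4 J
Heat released by water cooling to 0 °C: 61.0×4.21×31.5 = 8089.5 J
8089.5 J < 3388.4 + 407.9×330.0 = 137995.4 J, so not all ice melts; final T = 0 °C.
Heat left for melting: 8089.5 − 3388.4 = 4701.1 J
Mass melted = 4701.1 / 330.0 = 14.25 g
Ice remaining = 407.9 − 14.25 = 393.65 g

m_ice remaining = 394 g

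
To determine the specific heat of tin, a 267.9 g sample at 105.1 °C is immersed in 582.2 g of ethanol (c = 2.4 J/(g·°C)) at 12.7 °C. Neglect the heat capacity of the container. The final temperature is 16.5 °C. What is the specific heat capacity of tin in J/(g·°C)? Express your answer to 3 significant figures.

q_gained = (582.2 × 2.4) × (16.5 − 12.7) = 5310 J
q_lost = 267.9 × c × (105.1 − 16.5) = 23735.94 c
Set equal: c = 5310 / 23735.94 = 0.224 J/(g·°C)

c = 0.224 J/(g·°C)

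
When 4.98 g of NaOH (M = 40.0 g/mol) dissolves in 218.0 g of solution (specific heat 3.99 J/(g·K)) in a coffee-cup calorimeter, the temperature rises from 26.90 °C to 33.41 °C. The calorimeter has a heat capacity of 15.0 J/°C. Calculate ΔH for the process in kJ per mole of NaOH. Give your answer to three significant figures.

ΔH = -46.3 kJ/mol

|ΔT| = |33.41 − 26.90| = 6.51 °C
|q_surr| = (218.0 × 3.99 + 15.0) × 6.51 = 884.82 × 6.51 = 5760 J
n(NaOH) = 4.98 / 40.0 = 0.1245 mol
Temperature rose, so q_rxn = −|q_surr| = -5.760 kJ
ΔH = q_rxn / n = -46.27 kJ/mol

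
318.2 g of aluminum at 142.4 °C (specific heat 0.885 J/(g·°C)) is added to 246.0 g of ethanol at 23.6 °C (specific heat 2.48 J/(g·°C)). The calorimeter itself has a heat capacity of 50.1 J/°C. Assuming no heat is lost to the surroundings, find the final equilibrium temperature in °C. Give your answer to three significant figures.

T_f = 59.1 °C

Heat lost by aluminum = heat gained by ethanol + calorimeter.
(318.2)(0.885)(142.4 − T) = [(246.0)(2.48) + 50.1](T − 23.6)
281.607 (142.4 − T) = 660.18 (T − 23.6)
40101 − 281.607 T = 660.18 T − 15580
55681 = 941.787 T
T = 59.12 °C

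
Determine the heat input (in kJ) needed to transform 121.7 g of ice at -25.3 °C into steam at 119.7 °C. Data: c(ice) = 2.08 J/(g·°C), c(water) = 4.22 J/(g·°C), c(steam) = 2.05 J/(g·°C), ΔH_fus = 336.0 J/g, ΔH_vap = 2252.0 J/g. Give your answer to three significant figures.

q1 (heat ice -25.3→0.0 °C): 121.7 × 2.08 × 25.3 = 6404 J
q2 (melt at 0 °C): 121.7 × 336.0 = 40891 J
q3 (heat water 0.0→100.0 °C): 121.7 × 4.22 × 100.0 = 51357 J
q4 (vaporize at 100 °C): 121.7 × 2252.0 = 274068 J
q5 (heat steam 100.0→119.7 °C): 121.7 × 2.05 × 19.7 = 4915 J
Total: 6404 + 40891 + 51357 + 274068 + 4915 = 377635 J = 378 kJ

q = 378 kJ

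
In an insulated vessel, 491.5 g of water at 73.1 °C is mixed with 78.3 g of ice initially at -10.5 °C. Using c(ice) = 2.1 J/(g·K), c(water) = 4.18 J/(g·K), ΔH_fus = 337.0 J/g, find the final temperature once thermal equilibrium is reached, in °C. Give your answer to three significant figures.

Heat to bring ice to 0 °C and melt it: q₁ = 78.3×2.1×10.5 + 78.3×337.0 = 28114 J
Heat the water can supply cooling to 0 °C: 491.5×4.18×73.1 = 150182 J > q₁, so all ice melts.
Energy balance: 491.5×4.18×(73.1 − T) = 28114 + 78.3×4.18×(T − 0)
2054.47(73.1 − T) = 28114 + 327.294 T
150182 − 28114 = 2381.764 T
T = 122068 / 2381.764 = 51.25 °C

T_f = 51.3 °C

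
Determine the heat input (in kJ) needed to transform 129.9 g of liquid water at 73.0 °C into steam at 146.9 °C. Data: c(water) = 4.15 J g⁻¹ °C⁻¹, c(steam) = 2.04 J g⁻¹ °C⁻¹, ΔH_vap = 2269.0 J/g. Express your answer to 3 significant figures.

q1 (heat water 73.0→100.0 °C): 129.9 × 4.15 × 27.0 = 14555 J
q2 (vaporize at 100 °C): 129.9 × 2269.0 = 294743 J
q3 (heat steam 100.0→146.9 °C): 129.9 × 2.04 × 46.9 = 12428 J
Total: 14555 + 294743 + 12428 = 321726 J = 322 kJ

q = 322 kJ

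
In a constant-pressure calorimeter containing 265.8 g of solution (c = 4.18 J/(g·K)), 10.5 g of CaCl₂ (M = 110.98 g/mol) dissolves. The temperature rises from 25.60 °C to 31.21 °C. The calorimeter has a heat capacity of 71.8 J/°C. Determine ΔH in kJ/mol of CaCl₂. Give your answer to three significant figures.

|ΔT| = |31.21 − 25.60| = 5.61 °C
|q_surr| = (265.8 × 4.18 + 71.8) × 5.61 = 1182.844 × 5.61 = 6636 J
n(CaCl₂) = 10.5 / 110.98 = 0.09461 mol
Temperature rose, so q_rxn = −|q_surr| = -6.636 kJ
ΔH = q_rxn / n = -70.14 kJ/mol

ΔH = -70.1 kJ/mol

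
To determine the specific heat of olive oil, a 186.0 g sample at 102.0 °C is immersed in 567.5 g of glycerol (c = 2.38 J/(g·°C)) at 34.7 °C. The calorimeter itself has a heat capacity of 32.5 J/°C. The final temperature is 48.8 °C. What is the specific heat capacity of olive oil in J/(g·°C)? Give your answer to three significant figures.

c = 1.97 J/(g·°C)

q_gained = (567.5 × 2.38 + 32.5) × (48.8 − 34.7) = 19500 J
q_lost = 186.0 × c × (102.0 − 48.8) = 9895.2 c
Set equal: c = 19500 / 9895.2 = 1.97 J/(g·°C)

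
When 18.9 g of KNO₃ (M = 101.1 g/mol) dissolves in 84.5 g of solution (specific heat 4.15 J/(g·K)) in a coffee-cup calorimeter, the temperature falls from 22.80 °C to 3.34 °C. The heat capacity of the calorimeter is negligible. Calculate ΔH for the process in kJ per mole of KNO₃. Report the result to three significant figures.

|ΔT| = |3.34 − 22.80| = 19.46 °C
|q_surr| = (84.5 × 4.15) × 19.46 = 350.675 × 19.46 = 6824 J
n(KNO₃) = 18.9 / 101.1 = 0.1869 mol
Temperature fell, so q_rxn = +|q_surr| = 6.824 kJ
ΔH = q_rxn / n = 36.51 kJ/mol

ΔH = 36.5 kJ/mol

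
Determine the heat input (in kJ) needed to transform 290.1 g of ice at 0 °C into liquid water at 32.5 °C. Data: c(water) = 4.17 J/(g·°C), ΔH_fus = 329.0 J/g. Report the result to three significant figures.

q1 (melt at 0 °C): 290.1 × 329.0 = 95443 J
q2 (heat water 0.0→32.5 °C): 290.1 × 4.17 × 32.5 = 39316 J
Total: 95443 + 39316 = 134759 J = 135 kJ

q = 135 kJ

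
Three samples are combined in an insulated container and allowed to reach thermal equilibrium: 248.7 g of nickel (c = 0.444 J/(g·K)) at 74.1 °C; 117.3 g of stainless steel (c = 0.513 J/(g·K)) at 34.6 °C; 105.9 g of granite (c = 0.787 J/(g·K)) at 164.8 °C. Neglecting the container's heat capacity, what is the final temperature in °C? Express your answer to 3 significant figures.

T_f = 94.5 °C

Σ mᵢcᵢ(T − Tᵢ) = 0  ⇒  T = Σ mᵢcᵢTᵢ / Σ mᵢcᵢ
Σ mᵢcᵢ = 248.7×0.444 + 117.3×0.513 + 105.9×0.787 = 253.9410
Σ mᵢcᵢTᵢ = 110.4228×74.1 + 60.1749×34.6 + 83.3433×164.8 = 23999
T = 23999 / 253.9410 = 94.51 °C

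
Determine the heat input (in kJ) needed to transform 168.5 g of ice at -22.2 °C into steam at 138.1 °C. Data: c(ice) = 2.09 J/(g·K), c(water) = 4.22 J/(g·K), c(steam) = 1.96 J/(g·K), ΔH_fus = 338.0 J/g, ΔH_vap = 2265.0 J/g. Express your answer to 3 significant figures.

q1 (heat ice -22.2→0.0 °C): 168.5 × 2.09 × 22.2 = 7818 J
q2 (melt at 0 °C): 168.5 × 338.0 = 56953 J
q3 (heat water 0.0→100.0 °C): 168.5 × 4.22 × 100.0 = 71107 J
q4 (vaporize at 100 °C): 168.5 × 2265.0 = 381653 J
q5 (heat steam 100.0→138.1 °C): 168.5 × 1.96 × 38.1 = 12583 J
Total: 7818 + 56953 + 71107 + 381653 + 12583 = 530114 J = 530 kJ

q = 530 kJ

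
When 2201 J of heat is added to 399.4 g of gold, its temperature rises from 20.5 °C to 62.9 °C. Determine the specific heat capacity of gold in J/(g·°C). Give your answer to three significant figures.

c = 0.130 J/(g·°C)

c = q / (m ΔT) = 2201 / (399.4 × 42.4)
c = 2201 / 16934.56 = 0.130 J/(g·°C)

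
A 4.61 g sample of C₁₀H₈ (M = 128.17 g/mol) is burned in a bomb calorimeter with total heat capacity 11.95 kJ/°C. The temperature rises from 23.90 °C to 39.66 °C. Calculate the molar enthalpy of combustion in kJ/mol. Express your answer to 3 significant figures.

ΔH = -5240 kJ/mol

ΔT = 39.66 − 23.90 = 15.76 °C
q_cal = C_cal × ΔT = 11.95 × 15.76 = 188.332 kJ
n = 4.61 / 128.17 = 0.03597 mol
q_rxn = −q_cal = -188.332 kJ
ΔH = -188.332 / 0.03597 = -5236 kJ/mol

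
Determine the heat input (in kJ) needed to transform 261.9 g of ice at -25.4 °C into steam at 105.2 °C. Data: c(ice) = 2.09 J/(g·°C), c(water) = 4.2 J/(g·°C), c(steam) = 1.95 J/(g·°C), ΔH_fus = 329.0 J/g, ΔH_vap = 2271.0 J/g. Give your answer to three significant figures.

q1 (heat ice -25.4→0.0 °C): 261.9 × 2.09 × 25.4 = 13903 J
q2 (melt at 0 °C): 261.9 × 329.0 = 86165 J
q3 (heat water 0.0→100.0 °C): 261.9 × 4.2 × 100.0 = 109998 J
q4 (vaporize at 100 °C): 261.9 × 2271.0 = 594775 J
q5 (heat steam 100.0→105.2 °C): 261.9 × 1.95 × 5.2 = 2656 J
Total: 13903 + 86165 + 109998 + 594775 + 2656 = 807497 J = 807 kJ

q = 807 kJ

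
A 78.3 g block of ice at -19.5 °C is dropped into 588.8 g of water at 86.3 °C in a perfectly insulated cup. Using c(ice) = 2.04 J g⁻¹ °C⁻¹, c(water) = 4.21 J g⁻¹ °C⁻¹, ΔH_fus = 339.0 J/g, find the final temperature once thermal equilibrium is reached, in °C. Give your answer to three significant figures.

T_f = 65.6 °C

Heat to bring ice to 0 °C and melt it: q₁ = 78.3×2.04×19.5 + 78.3×339.0 = 29658 J
Heat the water can supply cooling to 0 °C: 588.8×4.21×86.3 = 213925 J > q₁, so all ice melts.
Energy balance: 588.8×4.21×(86.3 − T) = 29658 + 78.3×4.21×(T − 0)
2478.848(86.3 − T) = 29658 + 329.643 T
213925 − 29658 = 2808.491 T
T = 184267 / 2808.491 = 65.61 °C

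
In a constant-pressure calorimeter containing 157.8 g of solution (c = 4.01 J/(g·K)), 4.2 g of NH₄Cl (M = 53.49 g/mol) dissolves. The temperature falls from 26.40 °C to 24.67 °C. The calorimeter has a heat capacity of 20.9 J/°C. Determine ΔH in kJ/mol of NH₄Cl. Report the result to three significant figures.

|ΔT| = |24.67 − 26.40| = 1.73 °C
|q_surr| = (157.8 × 4.01 + 20.9) × 1.73 = 653.678 × 1.73 = 1131 J
n(NH₄Cl) = 4.2 / 53.49 = 0.07852 mol
Temperature fell, so q_rxn = +|q_surr| = 1.131 kJ
ΔH = q_rxn / n = 14.40 kJ/mol

ΔH = 14.4 kJ/mol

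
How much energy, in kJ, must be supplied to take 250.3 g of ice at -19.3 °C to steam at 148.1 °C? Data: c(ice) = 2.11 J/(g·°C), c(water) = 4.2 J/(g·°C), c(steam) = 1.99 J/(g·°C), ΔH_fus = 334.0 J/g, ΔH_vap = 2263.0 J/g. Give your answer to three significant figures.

q = 789 kJ

q1 (heat ice -19.3→0.0 °C): 250.3 × 2.11 × 19.3 = 10193 J
q2 (melt at 0 °C): 250.3 × 334.0 = 83600 J
q3 (heat water 0.0→100.0 °C): 250.3 × 4.2 × 100.0 = 105126 J
q4 (vaporize at 100 °C): 250.3 × 2263.0 = 566429 J
q5 (heat steam 100.0→148.1 °C): 250.3 × 1.99 × 48.1 = 23958 J
Total: 10193 + 83600 + 105126 + 566429 + 23958 = 789306 J = 789 kJ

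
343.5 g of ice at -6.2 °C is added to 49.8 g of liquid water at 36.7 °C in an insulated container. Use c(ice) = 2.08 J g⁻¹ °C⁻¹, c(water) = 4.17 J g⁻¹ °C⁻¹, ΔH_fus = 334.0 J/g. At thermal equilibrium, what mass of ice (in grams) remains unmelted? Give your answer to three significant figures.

Heat to warm all ice to 0 °C: 343.5×2.08×6.2 = 4429.8 J
Heat released by water cooling to 0 °C: 49.8×4.17×36.7 = 7621.3 J
7621.3 J < 4429.8 + 343.5×334.0 = 119158.8 J, so not all ice melts; final T = 0 °C.
Heat left for melting: 7621.3 − 4429.8 = 3191.5 J
Mass melted = 3191.5 / 334.0 = 9.555 g
Ice remaining = 343.5 − 9.555 = 333.945 g

m_ice remaining = 334 g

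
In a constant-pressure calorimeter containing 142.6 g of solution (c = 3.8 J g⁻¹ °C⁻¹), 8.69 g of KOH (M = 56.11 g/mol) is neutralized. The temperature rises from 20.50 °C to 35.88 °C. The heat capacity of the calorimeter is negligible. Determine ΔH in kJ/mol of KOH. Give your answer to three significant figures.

|ΔT| = |35.88 − 20.50| = 15.38 °C
|q_surr| = (142.6 × 3.8) × 15.38 = 541.88 × 15.38 = 8334 J
n(KOH) = 8.69 / 56.11 = 0.1549 mol
Temperature rose, so q_rxn = −|q_surr| = -8.334 kJ
ΔH = q_rxn / n = -53.80 kJ/mol

ΔH = -53.8 kJ/mol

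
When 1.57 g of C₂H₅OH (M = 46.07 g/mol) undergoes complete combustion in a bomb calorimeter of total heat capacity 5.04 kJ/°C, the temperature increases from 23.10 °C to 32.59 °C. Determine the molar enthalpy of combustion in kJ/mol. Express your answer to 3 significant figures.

ΔH = -1400 kJ/mol

ΔT = 32.59 − 23.10 = 9.49 °C
q_cal = C_cal × ΔT = 5.04 × 9.49 = 47.8296 kJ
n = 1.57 / 46.07 = 0.03408 mol
q_rxn = −q_cal = -47.8296 kJ
ΔH = -47.8296 / 0.03408 = -1403 kJ/mol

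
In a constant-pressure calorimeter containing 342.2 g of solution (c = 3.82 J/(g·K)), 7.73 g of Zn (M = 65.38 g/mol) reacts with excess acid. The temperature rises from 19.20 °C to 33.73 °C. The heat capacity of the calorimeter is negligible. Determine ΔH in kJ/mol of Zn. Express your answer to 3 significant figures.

ΔH = -161 kJ/mol

|ΔT| = |33.73 − 19.20| = 14.53 °C
|q_surr| = (342.2 × 3.82) × 14.53 = 1307.204 × 14.53 = 18990 J
n(Zn) = 7.73 / 65.38 = 0.1182 mol
Temperature rose, so q_rxn = −|q_surr| = -18.99 kJ
ΔH = q_rxn / n = -160.7 kJ/mol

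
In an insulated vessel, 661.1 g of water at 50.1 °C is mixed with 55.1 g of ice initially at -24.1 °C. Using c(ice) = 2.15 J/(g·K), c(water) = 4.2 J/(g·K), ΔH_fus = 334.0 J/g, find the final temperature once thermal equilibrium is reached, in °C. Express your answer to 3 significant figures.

Heat to bring ice to 0 °C and melt it: q₁ = 55.1×2.15×24.1 + 55.1×334.0 = 21258 J
Heat the water can supply cooling to 0 °C: 661.1×4.2×50.1 = 139109 J > q₁, so all ice melts.
Energy balance: 661.1×4.2×(50.1 − T) = 21258 + 55.1×4.2×(T − 0)
2776.62(50.1 − T) = 21258 + 231.42 T
139109 − 21258 = 3008.04 T
T = 117851 / 3008.04 = 39.18 °C

T_f = 39.2 °C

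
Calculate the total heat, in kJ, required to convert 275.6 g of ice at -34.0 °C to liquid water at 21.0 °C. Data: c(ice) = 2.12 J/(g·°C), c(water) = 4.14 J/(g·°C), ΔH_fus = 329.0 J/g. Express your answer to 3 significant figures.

q = 134 kJ

q1 (heat ice -34.0→0.0 °C): 275.6 × 2.12 × 34.0 = 19865 J
q2 (melt at 0 °C): 275.6 × 329.0 = 90672 J
q3 (heat water 0.0→21.0 °C): 275.6 × 4.14 × 21.0 = 23961 J
Total: 19865 + 90672 + 23961 = 134498 J = 134 kJ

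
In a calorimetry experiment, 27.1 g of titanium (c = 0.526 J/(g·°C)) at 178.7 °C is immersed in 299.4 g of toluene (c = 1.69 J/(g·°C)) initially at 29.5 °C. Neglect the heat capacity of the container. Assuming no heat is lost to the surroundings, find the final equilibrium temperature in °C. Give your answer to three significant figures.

Heat lost by titanium = heat gained by toluene.
(27.1)(0.526)(178.7 − T) = (299.4)(1.69)(T − 29.5)
14.2546 (178.7 − T) = 505.986 (T − 29.5)
2547.3 − 14.2546 T = 505.986 T − 14927
17474.3 = 520.2406 T
T = 33.59 °C

T_f = 33.6 °C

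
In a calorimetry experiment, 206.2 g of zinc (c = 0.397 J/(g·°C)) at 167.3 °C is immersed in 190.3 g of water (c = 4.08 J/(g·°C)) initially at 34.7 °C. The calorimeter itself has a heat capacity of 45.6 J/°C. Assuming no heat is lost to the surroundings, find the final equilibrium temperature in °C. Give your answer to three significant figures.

T_f = 46.7 °C

Heat lost by zinc = heat gained by water + calorimeter.
(206.2)(0.397)(167.3 − T) = [(190.3)(4.08) + 45.6](T − 34.7)
81.8614 (167.3 − T) = 822.024 (T − 34.7)
13695 − 81.8614 T = 822.024 T − 28524
42219 = 903.8854 T
T = 46.71 °C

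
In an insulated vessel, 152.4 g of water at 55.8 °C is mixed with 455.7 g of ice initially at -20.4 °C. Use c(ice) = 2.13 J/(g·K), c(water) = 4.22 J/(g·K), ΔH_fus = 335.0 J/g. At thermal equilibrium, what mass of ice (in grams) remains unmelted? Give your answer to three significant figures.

m_ice remaining = 408 g

Heat to warm all ice to 0 °C: 455.7×2.13×20.4 = 19801 J
Heat released by water cooling to 0 °C: 152.4×4.22×55.8 = 35887 J
35887 J < 19801 + 455.7×335.0 = 172460.5 J, so not all ice melts; final T = 0 °C.
Heat left for melting: 35887 − 19801 = 16086 J
Mass melted = 16086 / 335.0 = 48.02 g
Ice remaining = 455.7 − 48.02 = 407.68 g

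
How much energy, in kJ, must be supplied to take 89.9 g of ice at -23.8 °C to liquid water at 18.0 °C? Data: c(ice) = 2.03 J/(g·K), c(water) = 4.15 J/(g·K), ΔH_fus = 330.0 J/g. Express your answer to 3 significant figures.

q = 40.7 kJ

q1 (heat ice -23.8→0.0 °C): 89.9 × 2.03 × 23.8 = 4343 J
q2 (melt at 0 °C): 89.9 × 330.0 = 29667 J
q3 (heat water 0.0→18.0 °C): 89.9 × 4.15 × 18.0 = 6716 J
Total: 4343 + 29667 + 6716 = 40726 J = 40.7 kJ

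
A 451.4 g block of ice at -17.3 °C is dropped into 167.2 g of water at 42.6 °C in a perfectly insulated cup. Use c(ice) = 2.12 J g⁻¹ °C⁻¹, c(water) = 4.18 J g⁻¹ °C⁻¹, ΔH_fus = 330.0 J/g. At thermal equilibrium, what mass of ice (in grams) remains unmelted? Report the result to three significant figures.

Heat to warm all ice to 0 °C: 451.4×2.12×17.3 = 16556 J
Heat released by water cooling to 0 °C: 167.2×4.18×42.6 = 29773 J
29773 J < 16556 + 451.4×330.0 = 165518 J, so not all ice melts; final T = 0 °C.
Heat left for melting: 29773 − 16556 = 13217 J
Mass melted = 13217 / 330.0 = 40.05 g
Ice remaining = 451.4 − 40.05 = 411.35 g

m_ice remaining = 411 g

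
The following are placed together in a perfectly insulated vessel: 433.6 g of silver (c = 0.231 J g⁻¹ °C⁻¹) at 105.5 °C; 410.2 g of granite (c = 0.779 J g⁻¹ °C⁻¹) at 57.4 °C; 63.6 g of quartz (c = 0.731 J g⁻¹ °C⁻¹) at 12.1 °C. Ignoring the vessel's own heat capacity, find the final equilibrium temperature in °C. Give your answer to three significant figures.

T_f = 63.2 °C

Σ mᵢcᵢ(T − Tᵢ) = 0  ⇒  T = Σ mᵢcᵢTᵢ / Σ mᵢcᵢ
Σ mᵢcᵢ = 433.6×0.231 + 410.2×0.779 + 63.6×0.731 = 466.1990
Σ mᵢcᵢTᵢ = 100.1616×105.5 + 319.5458×57.4 + 46.4916×12.1 = 29472
T = 29472 / 466.1990 = 63.22 °C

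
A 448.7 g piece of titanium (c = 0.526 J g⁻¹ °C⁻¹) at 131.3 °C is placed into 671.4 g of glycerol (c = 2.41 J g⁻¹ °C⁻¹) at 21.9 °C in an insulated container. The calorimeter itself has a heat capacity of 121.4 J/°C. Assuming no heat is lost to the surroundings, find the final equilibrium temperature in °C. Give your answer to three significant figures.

Heat lost by titanium = heat gained by glycerol + calorimeter.
(448.7)(0.526)(131.3 − T) = [(671.4)(2.41) + 121.4](T − 21.9)
236.0162 (131.3 − T) = 1739.474 (T − 21.9)
30989 − 236.0162 T = 1739.474 T − 38094
69083 = 1975.4902 T
T = 34.97 °C

T_f = 35.0 °C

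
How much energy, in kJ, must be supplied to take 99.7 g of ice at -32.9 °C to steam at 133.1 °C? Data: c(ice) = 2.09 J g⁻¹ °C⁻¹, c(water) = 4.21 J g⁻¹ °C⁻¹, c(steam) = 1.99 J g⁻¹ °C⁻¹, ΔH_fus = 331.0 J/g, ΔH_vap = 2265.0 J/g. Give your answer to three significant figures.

q1 (heat ice -32.9→0.0 °C): 99.7 × 2.09 × 32.9 = 6855 J
q2 (melt at 0 °C): 99.7 × 331.0 = 33001 J
q3 (heat water 0.0→100.0 °C): 99.7 × 4.21 × 100.0 = 41974 J
q4 (vaporize at 100 °C): 99.7 × 2265.0 = 225821 J
q5 (heat steam 100.0→133.1 °C): 99.7 × 1.99 × 33.1 = 6567 J
Total: 6855 + 33001 + 41974 + 225821 + 6567 = 314218 J = 314 kJ

q = 314 kJ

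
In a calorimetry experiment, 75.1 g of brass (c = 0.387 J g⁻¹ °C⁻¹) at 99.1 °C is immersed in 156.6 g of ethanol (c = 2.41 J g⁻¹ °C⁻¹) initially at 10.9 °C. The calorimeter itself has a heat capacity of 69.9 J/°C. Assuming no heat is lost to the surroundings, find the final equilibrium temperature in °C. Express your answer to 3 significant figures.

Heat lost by brass = heat gained by ethanol + calorimeter.
(75.1)(0.387)(99.1 − T) = [(156.6)(2.41) + 69.9](T − 10.9)
29.0637 (99.1 − T) = 447.306 (T − 10.9)
2880.2 − 29.0637 T = 447.306 T − 4875.6
7755.8 = 476.3697 T
T = 16.28 °C

T_f = 16.3 °C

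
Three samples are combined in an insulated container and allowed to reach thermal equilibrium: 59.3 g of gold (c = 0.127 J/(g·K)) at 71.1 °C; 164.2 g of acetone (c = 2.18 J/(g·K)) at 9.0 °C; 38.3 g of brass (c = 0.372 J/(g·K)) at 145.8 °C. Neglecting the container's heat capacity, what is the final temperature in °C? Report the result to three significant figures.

Σ mᵢcᵢ(T − Tᵢ) = 0  ⇒  T = Σ mᵢcᵢTᵢ / Σ mᵢcᵢ
Σ mᵢcᵢ = 59.3×0.127 + 164.2×2.18 + 38.3×0.372 = 379.7347
Σ mᵢcᵢTᵢ = 7.5311×71.1 + 357.956×9.0 + 14.2476×145.8 = 5834.4
T = 5834.4 / 379.7347 = 15.36 °C

T_f = 15.4 °C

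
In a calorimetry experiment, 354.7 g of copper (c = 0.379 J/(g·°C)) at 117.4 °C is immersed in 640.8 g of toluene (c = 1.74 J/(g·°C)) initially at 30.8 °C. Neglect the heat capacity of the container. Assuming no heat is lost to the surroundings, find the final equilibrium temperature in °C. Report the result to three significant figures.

T_f = 40.1 °C

Heat lost by copper = heat gained by toluene.
(354.7)(0.379)(117.4 − T) = (640.8)(1.74)(T − 30.8)
134.4313 (117.4 − T) = 1114.992 (T − 30.8)
15782 − 134.4313 T = 1114.992 T − 34342
50124 = 1249.4233 T
T = 40.12 °C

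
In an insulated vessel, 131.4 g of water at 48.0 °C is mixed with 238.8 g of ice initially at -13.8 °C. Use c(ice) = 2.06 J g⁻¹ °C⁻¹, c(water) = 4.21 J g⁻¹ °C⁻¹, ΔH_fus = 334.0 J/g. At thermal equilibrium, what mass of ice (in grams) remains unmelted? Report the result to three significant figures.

Heat to warm all ice to 0 °C: 238.8×2.06×13.8 = 6788.6 J
Heat released by water cooling to 0 °C: 131.4×4.21×48.0 = 26553 J
26553 J < 6788.6 + 238.8×334.0 = 86547.8 J, so not all ice melts; final T = 0 °C.
Heat left for melting: 26553 − 6788.6 = 19764.4 J
Mass melted = 19764.4 / 334.0 = 59.17 g
Ice remaining = 238.8 − 59.17 = 179.63 g

m_ice remaining = 180 g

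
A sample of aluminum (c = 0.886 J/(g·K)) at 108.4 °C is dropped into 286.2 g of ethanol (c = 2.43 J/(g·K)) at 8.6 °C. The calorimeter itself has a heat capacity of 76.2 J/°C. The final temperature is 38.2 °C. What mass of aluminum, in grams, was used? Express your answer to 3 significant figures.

m = 367 g

q_gained = (286.2 × 2.43 + 76.2) × (38.2 − 8.6) = 22840 J
q_lost = m × 0.886 × (108.4 − 38.2) = 62.1972 m
m = 22840 / 62.1972 = 367 g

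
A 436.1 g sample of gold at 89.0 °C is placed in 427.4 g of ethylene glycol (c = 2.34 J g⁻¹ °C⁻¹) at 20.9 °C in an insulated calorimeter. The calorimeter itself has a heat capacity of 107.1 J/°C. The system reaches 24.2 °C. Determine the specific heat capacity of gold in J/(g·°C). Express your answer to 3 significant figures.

q_gained = (427.4 × 2.34 + 107.1) × (24.2 − 20.9) = 3654 J
q_lost = 436.1 × c × (89.0 − 24.2) = 28259.28 c
Set equal: c = 3654 / 28259.28 = 0.129 J/(g·°C)

c = 0.129 J/(g·°C)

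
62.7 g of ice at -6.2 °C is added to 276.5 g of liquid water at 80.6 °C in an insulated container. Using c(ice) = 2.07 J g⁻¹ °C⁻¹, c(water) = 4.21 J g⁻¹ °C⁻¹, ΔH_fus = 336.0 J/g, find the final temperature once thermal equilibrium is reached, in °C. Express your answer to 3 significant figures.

Heat to bring ice to 0 °C and melt it: q₁ = 62.7×2.07×6.2 + 62.7×336.0 = 21872 J
Heat the water can supply cooling to 0 °C: 276.5×4.21×80.6 = 93823.6 J > q₁, so all ice melts.
Energy balance: 276.5×4.21×(80.6 − T) = 21872 + 62.7×4.21×(T − 0)
1164.065(80.6 − T) = 21872 + 263.967 T
93823.6 − 21872 = 1428.032 T
T = 71951.6 / 1428.032 = 50.39 °C

T_f = 50.4 °C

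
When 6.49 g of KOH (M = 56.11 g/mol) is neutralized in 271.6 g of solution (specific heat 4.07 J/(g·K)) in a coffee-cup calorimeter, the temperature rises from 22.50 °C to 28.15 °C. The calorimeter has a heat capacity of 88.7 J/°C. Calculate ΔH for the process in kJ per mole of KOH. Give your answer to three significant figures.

ΔH = -58.3 kJ/mol

|ΔT| = |28.15 − 22.50| = 5.65 °C
|q_surr| = (271.6 × 4.07 + 88.7) × 5.65 = 1194.112 × 5.65 = 6747 J
n(KOH) = 6.49 / 56.11 = 0.1157 mol
Temperature rose, so q_rxn = −|q_surr| = -6.747 kJ
ΔH = q_rxn / n = -58.31 kJ/mol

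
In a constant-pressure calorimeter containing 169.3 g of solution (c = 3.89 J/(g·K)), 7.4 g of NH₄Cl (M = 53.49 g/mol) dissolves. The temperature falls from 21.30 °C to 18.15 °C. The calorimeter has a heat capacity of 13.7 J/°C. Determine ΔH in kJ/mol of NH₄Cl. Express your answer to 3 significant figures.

|ΔT| = |18.15 − 21.30| = 3.15 °C
|q_surr| = (169.3 × 3.89 + 13.7) × 3.15 = 672.277 × 3.15 = 2118 J
n(NH₄Cl) = 7.4 / 53.49 = 0.1383 mol
Temperature fell, so q_rxn = +|q_surr| = 2.118 kJ
ΔH = q_rxn / n = 15.31 kJ/mol

ΔH = 15.3 kJ/mol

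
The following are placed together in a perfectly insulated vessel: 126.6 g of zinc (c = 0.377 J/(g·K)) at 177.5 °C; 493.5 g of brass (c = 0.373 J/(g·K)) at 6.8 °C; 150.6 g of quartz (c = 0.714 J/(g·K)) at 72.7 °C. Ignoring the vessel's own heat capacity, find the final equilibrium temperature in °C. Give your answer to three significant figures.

T_f = 51.7 °C

Σ mᵢcᵢ(T − Tᵢ) = 0  ⇒  T = Σ mᵢcᵢTᵢ / Σ mᵢcᵢ
Σ mᵢcᵢ = 126.6×0.377 + 493.5×0.373 + 150.6×0.714 = 339.3321
Σ mᵢcᵢTᵢ = 47.7282×177.5 + 184.0755×6.8 + 107.5284×72.7 = 17541
T = 17541 / 339.3321 = 51.69 °C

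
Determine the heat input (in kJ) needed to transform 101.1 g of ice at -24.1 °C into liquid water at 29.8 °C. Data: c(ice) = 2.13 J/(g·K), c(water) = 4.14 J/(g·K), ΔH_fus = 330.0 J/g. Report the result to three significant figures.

q = 51.0 kJ

q1 (heat ice -24.1→0.0 °C): 101.1 × 2.13 × 24.1 = 5190 J
q2 (melt at 0 °C): 101.1 × 330.0 = 33363 J
q3 (heat water 0.0→29.8 °C): 101.1 × 4.14 × 29.8 = 12473 J
Total: 5190 + 33363 + 12473 = 51026 J = 51.0 kJ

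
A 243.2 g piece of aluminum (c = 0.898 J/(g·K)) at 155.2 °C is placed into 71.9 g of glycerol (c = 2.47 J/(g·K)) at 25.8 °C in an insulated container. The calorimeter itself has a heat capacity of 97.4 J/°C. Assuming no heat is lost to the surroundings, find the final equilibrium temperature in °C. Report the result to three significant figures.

Heat lost by aluminum = heat gained by glycerol + calorimeter.
(243.2)(0.898)(155.2 − T) = [(71.9)(2.47) + 97.4](T − 25.8)
218.3936 (155.2 − T) = 274.993 (T − 25.8)
33895 − 218.3936 T = 274.993 T − 7094.8
40989.8 = 493.3866 T
T = 83.08 °C

T_f = 83.1 °C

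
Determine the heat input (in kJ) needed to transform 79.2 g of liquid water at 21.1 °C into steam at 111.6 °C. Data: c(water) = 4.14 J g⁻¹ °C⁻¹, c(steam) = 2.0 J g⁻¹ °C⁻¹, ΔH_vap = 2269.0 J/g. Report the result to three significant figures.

q = 207 kJ

q1 (heat water 21.1→100.0 °C): 79.2 × 4.14 × 78.9 = 25870 J
q2 (vaporize at 100 °C): 79.2 × 2269.0 = 179705 J
q3 (heat steam 100.0→111.6 °C): 79.2 × 2.0 × 11.6 = 1837 J
Total: 25870 + 179705 + 1837 = 207412 J = 207 kJ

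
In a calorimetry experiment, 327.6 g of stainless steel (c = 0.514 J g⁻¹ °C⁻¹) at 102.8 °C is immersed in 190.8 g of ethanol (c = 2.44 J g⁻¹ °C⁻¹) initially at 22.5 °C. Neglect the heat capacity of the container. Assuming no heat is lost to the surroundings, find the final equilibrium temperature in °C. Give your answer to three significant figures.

T_f = 43.8 °C

Heat lost by stainless steel = heat gained by ethanol.
(327.6)(0.514)(102.8 − T) = (190.8)(2.44)(T − 22.5)
168.3864 (102.8 − T) = 465.552 (T − 22.5)
17310 − 168.3864 T = 465.552 T − 10475
27785 = 633.9384 T
T = 43.83 °C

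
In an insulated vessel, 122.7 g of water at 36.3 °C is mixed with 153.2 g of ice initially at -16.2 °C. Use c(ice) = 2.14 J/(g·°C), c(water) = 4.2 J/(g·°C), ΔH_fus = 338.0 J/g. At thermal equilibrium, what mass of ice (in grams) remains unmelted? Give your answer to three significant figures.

Heat to warm all ice to 0 °C: 153.2×2.14×16.2 = 5311.1 J
Heat released by water cooling to 0 °C: 122.7×4.2×36.3 = 18707 J
18707 J < 5311.1 + 153.2×338.0 = 57092.7 J, so not all ice melts; final T = 0 °C.
Heat left for melting: 18707 − 5311.1 = 13395.9 J
Mass melted = 13395.9 / 338.0 = 39.63 g
Ice remaining = 153.2 − 39.63 = 113.57 g

m_ice remaining = 114 g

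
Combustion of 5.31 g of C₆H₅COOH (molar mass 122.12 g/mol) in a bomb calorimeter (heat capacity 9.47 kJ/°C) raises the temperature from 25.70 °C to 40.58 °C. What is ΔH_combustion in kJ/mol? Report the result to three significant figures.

ΔT = 40.58 − 25.70 = 14.88 °C
q_cal = C_cal × ΔT = 9.47 × 14.88 = 140.9136 kJ
n = 5.31 / 122.12 = 0.04348 mol
q_rxn = −q_cal = -140.9136 kJ
ΔH = -140.9136 / 0.04348 = -3241 kJ/mol

ΔH = -3240 kJ/mol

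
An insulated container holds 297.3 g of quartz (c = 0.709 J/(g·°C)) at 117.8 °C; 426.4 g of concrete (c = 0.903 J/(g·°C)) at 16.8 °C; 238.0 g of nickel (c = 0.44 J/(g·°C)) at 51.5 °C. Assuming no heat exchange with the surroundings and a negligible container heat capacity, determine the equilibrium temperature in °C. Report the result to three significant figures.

Σ mᵢcᵢ(T − Tᵢ) = 0  ⇒  T = Σ mᵢcᵢTᵢ / Σ mᵢcᵢ
Σ mᵢcᵢ = 297.3×0.709 + 426.4×0.903 + 238.0×0.44 = 700.5449
Σ mᵢcᵢTᵢ = 210.7857×117.8 + 385.0392×16.8 + 104.72×51.5 = 36692
T = 36692 / 700.5449 = 52.38 °C

T_f = 52.4 °C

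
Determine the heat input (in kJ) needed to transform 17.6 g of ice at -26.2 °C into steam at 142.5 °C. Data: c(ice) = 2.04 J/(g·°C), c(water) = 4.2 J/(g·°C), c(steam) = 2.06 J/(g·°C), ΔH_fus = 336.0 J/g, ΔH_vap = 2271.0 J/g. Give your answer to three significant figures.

q = 55.8 kJ

q1 (heat ice -26.2→0.0 °C): 17.6 × 2.04 × 26.2 = 941 J
q2 (melt at 0 °C): 17.6 × 336.0 = 5914 J
q3 (heat water 0.0→100.0 °C): 17.6 × 4.2 × 100.0 = 7392 J
q4 (vaporize at 100 °C): 17.6 × 2271.0 = 39970 J
q5 (heat steam 100.0→142.5 °C): 17.6 × 2.06 × 42.5 = 1541 J
Total: 941 + 5914 + 7392 + 39970 + 1541 = 55758 J = 55.8 kJ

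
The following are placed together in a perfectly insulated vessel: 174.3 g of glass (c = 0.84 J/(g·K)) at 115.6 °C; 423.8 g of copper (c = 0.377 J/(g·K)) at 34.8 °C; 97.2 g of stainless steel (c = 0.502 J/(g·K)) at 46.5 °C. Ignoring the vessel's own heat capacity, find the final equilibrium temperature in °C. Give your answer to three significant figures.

Σ mᵢcᵢ(T − Tᵢ) = 0  ⇒  T = Σ mᵢcᵢTᵢ / Σ mᵢcᵢ
Σ mᵢcᵢ = 174.3×0.84 + 423.8×0.377 + 97.2×0.502 = 354.9790
Σ mᵢcᵢTᵢ = 146.412×115.6 + 159.7726×34.8 + 48.7944×46.5 = 24754
T = 24754 / 354.9790 = 69.73 °C

T_f = 69.7 °C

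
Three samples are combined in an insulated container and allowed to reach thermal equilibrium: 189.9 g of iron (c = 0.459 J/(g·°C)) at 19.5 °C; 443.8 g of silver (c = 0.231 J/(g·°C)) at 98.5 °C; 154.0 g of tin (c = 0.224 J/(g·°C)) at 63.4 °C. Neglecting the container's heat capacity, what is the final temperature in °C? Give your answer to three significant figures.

T_f = 62.4 °C

Σ mᵢcᵢ(T − Tᵢ) = 0  ⇒  T = Σ mᵢcᵢTᵢ / Σ mᵢcᵢ
Σ mᵢcᵢ = 189.9×0.459 + 443.8×0.231 + 154.0×0.224 = 224.1779
Σ mᵢcᵢTᵢ = 87.1641×19.5 + 102.5178×98.5 + 34.496×63.4 = 13985
T = 13985 / 224.1779 = 62.38 °C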